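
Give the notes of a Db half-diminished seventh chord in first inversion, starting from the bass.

Db half-diminished seventh is Db–Fb–Abb–Cb. First inversion puts the third (Fb) in the bass, with the remaining tones above: Fb, Abb, Cb, Db.

Fb, Abb, Cb, Db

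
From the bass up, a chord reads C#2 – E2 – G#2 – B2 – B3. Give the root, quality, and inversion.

The pitch classes C#, E, G#, B arrange in thirds as C#–E–G#–B: a C# minor seventh chord.
C# is the root of C# minor seventh; root in the bass means root position (figured bass 7).

C# minor seventh, root position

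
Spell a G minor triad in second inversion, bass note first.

The chord tones are G–Bb–D. With the fifth (D) lowest for second inversion: D, G, Bb.

D, G, Bb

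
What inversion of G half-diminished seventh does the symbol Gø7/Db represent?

Gø7/Db means G half-diminished seventh with Db in the bass. Db is the fifth of G half-diminished seventh (G–Bb–Db–F), so this is second inversion.

second inversion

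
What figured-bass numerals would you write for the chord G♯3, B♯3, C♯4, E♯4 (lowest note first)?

4/3

The notes G#, B#, C#, E# stack in thirds as C#–E#–G#–B# — a C# major seventh chord. The bass G# is the fifth, so this is second inversion: figured 4/3.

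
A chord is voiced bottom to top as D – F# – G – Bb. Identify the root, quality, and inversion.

Reducing to letter names: D, F#, G, Bb. These stack in thirds as G–Bb–D–F# — a G minor-major seventh chord.
D is the fifth of G minor-major seventh; fifth in the bass means second inversion (figured bass 4/3).

G minor-major seventh, second inversion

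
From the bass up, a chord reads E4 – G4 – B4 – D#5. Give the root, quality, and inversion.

E minor-major seventh, root position

Reducing to letter names: E, G, B, D#. These stack in thirds as E–G–B–D# — an E minor-major seventh chord.
With the root (E) in the bass, the chord is in root position (figured bass 7).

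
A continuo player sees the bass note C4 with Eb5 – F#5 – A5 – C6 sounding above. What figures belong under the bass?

The notes C, Eb, F#, A stack in thirds as F#–A–C–Eb — an F# diminished seventh chord. The bass C is the fifth, so this is second inversion: figured 4/3.

4/3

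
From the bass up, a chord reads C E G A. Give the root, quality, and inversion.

A minor seventh, first inversion

The distinct note names are C, E, G, A. Stacked in thirds they read A–C–E–G, which is a minor seventh chord on A.
The lowest note is C, the third of the chord, so this is first inversion (figured bass 6/5).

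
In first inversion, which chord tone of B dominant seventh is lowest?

D#

The third of B dominant seventh (B–D#–F#–A) is D#; that is the bass in first inversion.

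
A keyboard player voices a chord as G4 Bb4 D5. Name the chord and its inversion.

G minor, root position

The pitch classes G, Bb, D arrange in thirds as G–Bb–D: a G minor triad.
The lowest note is G, the root of the chord, so this is root position (figured bass 5/3).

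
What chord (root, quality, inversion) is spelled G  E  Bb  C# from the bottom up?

The distinct note names are G, E, Bb, C#. Stacked in thirds they read C#–E–G–Bb, which is a diminished seventh chord on C#.
With the fifth (G) in the bass, the chord is in second inversion (figured bass 4/3).

C# diminished seventh, second inversion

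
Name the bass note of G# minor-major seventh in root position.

The root of G# minor-major seventh (G#–B–D#–F##) is G#; that is the bass in root position.

G#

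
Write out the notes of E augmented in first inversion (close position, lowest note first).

The chord tones are E–G#–B#. With the third (G#) lowest for first inversion: G#, B#, E.

G#, B#, E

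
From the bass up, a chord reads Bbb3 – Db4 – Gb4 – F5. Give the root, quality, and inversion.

Gb minor-major seventh, first inversion

The distinct note names are Bbb, Db, Gb, F. Stacked in thirds they read Gb–Bbb–Db–F, which is a minor-major seventh chord on Gb.
The lowest note is Bbb, the third of the chord, so this is first inversion (figured bass 6/5).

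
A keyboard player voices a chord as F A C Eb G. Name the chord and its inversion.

F dominant ninth, root position

Reducing to letter names: F, A, C, Eb, G. These stack in thirds as F–A–C–Eb–G — an F dominant ninth chord.
With the root (F) in the bass, the chord is in root position.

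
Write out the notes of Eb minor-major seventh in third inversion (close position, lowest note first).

D, Eb, Gb, Bb

The chord tones are Eb–Gb–Bb–D. With the seventh (D) lowest for third inversion: D, Eb, Gb, Bb.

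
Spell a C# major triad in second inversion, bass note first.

The chord tones are C#–E#–G#. With the fifth (G#) lowest for second inversion: G#, C#, E#.

G#, C#, E#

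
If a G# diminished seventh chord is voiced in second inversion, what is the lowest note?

The fifth of G# diminished seventh (G#–B–D–F) is D; that is the bass in second inversion.

D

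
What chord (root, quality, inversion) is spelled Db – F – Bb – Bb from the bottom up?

The distinct note names are Db, F, Bb. Stacked in thirds they read Bb–Db–F, which is a minor triad on Bb.
The lowest note is Db, the third of the chord, so this is first inversion (figured bass 6).

Bb minor, first inversion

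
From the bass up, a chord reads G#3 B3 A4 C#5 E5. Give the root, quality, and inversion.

Reducing to letter names: G#, B, A, C#, E. These stack in thirds as A–C#–E–G#–B — an A major ninth chord.
The lowest note is G#, the seventh of the chord, so this is third inversion.

A major ninth, third inversion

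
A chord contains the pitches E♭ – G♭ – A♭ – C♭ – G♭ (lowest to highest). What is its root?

Ab

Reordering Eb, Gb, Ab, Cb into stacked thirds gives Ab–Cb–Eb–Gb; the bottom of that stack, Ab, is the root.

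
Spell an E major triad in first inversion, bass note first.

G#, B, E

Spelling E major: E–G#–B. In first inversion the third is bass, giving G#, B, E from the bottom.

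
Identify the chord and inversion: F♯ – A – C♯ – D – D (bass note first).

D major seventh, first inversion

Reducing to letter names: F#, A, C#, D. These stack in thirds as D–F#–A–C# — a D major seventh chord.
F# is the third of D major seventh; third in the bass means first inversion (figured bass 6/5).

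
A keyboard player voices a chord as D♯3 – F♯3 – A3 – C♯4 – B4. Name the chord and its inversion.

The distinct note names are D#, F#, A, C#, B. Stacked in thirds they read B–D#–F#–A–C#, which is a dominant ninth chord on B.
The lowest note is D#, the third of the chord, so this is first inversion.

B dominant ninth, first inversion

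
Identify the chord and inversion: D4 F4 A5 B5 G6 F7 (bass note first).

G dominant ninth, second inversion

The distinct note names are D, F, A, B, G. Stacked in thirds they read G–B–D–F–A, which is a dominant ninth chord on G.
D is the fifth of G dominant ninth; fifth in the bass means second inversion.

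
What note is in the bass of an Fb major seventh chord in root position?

In root position the root is lowest. For Fb major seventh (Fb–Ab–Cb–Eb) that is Fb.

Fb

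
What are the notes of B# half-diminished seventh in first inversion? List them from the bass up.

Spelling B# half-diminished seventh: B#–D#–F#–A#. In first inversion the third is bass, giving D#, F#, A#, B# from the bottom.

D#, F#, A#, B#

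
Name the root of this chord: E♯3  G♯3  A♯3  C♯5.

Reordering E#, G#, A#, C# into stacked thirds gives A#–C#–E#–G#; the bottom of that stack, A#, is the root.

A#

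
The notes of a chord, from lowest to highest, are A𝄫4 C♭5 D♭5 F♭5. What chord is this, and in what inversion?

The pitch classes Abb, Cb, Db, Fb arrange in thirds as Db–Fb–Abb–Cb: a Db half-diminished seventh chord.
With the fifth (Abb) in the bass, the chord is in second inversion (figured bass 4/3).

Db half-diminished seventh, second inversion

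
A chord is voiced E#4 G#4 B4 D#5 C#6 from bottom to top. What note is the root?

E#, G#, B, D#, C# are the tones of a C# dominant ninth chord (C#–E#–G#–B–D#), making C# the root.

C#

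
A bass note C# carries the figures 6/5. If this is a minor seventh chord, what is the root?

A#

The figures 6/5 mean the third of the chord is in the bass. If C# is the third of a minor seventh chord, the root is A# (chord tones A#–C#–E#–G#).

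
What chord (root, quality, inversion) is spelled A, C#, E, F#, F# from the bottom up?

F# minor seventh, first inversion

The pitch classes A, C#, E, F# arrange in thirds as F#–A–C#–E: an F# minor seventh chord.
With the third (A) in the bass, the chord is in first inversion (figured bass 6/5).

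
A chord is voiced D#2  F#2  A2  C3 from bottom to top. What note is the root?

D#

The distinct letter names are D#, F#, A, C. Arranged as a stack of thirds they read D#–F#–A–C, so D# is the root (a D# diminished seventh chord).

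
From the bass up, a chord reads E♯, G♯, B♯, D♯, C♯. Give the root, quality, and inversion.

The pitch classes E#, G#, B#, D#, C# arrange in thirds as C#–E#–G#–B#–D#: a C# major ninth chord.
With the third (E#) in the bass, the chord is in first inversion.

C# major ninth, first inversion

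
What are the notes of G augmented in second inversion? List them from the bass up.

G augmented is G–B–D#. Second inversion puts the fifth (D#) in the bass, with the remaining tones above: D#, G, B.

D#, G, B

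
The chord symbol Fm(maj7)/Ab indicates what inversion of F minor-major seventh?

first inversion

Fm(maj7)/Ab means F minor-major seventh with Ab in the bass. Ab is the third of F minor-major seventh (F–Ab–C–E), so this is first inversion.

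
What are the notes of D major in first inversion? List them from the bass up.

D major is D–F#–A. First inversion puts the third (F#) in the bass, with the remaining tones above: F#, A, D.

F#, A, D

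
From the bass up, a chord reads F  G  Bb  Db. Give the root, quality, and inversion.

The pitch classes F, G, Bb, Db arrange in thirds as G–Bb–Db–F: a G half-diminished seventh chord.
With the seventh (F) in the bass, the chord is in third inversion (figured bass 4/2).

G half-diminished seventh, third inversion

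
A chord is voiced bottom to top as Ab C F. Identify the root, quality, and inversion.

F minor, first inversion

Reducing to letter names: Ab, C, F. These stack in thirds as F–Ab–C — an F minor triad.
The lowest note is Ab, the third of the chord, so this is first inversion (figured bass 6).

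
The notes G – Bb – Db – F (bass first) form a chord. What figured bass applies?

The notes G, Bb, Db, F stack in thirds as G–Bb–Db–F — a G half-diminished seventh chord. The bass G is the root, so this is root position: figured 7.

7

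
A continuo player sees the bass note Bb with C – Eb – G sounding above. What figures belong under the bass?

4/2

The notes Bb, C, Eb, G stack in thirds as C–Eb–G–Bb — a C minor seventh chord. The bass Bb is the seventh, so this is third inversion: figured 4/2.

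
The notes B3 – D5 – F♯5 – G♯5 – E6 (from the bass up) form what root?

E

The distinct letter names are B, D, F#, G#, E. Arranged as a stack of thirds they read E–G#–B–D–F#, so E is the root (an E dominant ninth chord).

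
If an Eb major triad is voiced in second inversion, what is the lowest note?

Bb

Eb major is Eb–G–Bb. Second inversion places the fifth in the bass: Bb.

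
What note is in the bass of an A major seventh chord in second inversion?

A major seventh is A–C#–E–G#. Second inversion places the fifth in the bass: E.

E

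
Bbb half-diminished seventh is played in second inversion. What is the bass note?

In second inversion the fifth is lowest. For Bbb half-diminished seventh (Bbb–Dbb–Fbb–Abb) that is Fbb.

Fbb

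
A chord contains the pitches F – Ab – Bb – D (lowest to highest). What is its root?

F, Ab, Bb, D are the tones of a Bb dominant seventh chord (Bb–D–F–Ab), making Bb the root.

Bb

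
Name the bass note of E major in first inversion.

In first inversion the third is lowest. For E major (E–G#–B) that is G#.

G#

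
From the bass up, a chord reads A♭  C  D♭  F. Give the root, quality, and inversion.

Db major seventh, second inversion

The pitch classes Ab, C, Db, F arrange in thirds as Db–F–Ab–C: a Db major seventh chord.
Ab is the fifth of Db major seventh; fifth in the bass means second inversion (figured bass 4/3).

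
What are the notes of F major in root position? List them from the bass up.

F, A, C

The chord tones are F–A–C. With the root (F) lowest for root position: F, A, C.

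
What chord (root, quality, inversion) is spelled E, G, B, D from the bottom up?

The distinct note names are E, G, B, D. Stacked in thirds they read E–G–B–D, which is a minor seventh chord on E.
With the root (E) in the bass, the chord is in root position (figured bass 7).

E minor seventh, root position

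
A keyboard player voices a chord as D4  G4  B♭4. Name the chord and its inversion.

G minor, second inversion

The pitch classes D, G, Bb arrange in thirds as G–Bb–D: a G minor triad.
The lowest note is D, the fifth of the chord, so this is second inversion (figured bass 6/4).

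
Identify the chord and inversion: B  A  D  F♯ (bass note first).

B minor seventh, root position

The distinct note names are B, A, D, F#. Stacked in thirds they read B–D–F#–A, which is a minor seventh chord on B.
B is the root of B minor seventh; root in the bass means root position (figured bass 7).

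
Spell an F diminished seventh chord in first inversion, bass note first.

F diminished seventh is F–Ab–Cb–Ebb. First inversion puts the third (Ab) in the bass, with the remaining tones above: Ab, Cb, Ebb, F.

Ab, Cb, Ebb, F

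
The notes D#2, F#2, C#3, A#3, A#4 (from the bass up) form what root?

D#, F#, C#, A# are the tones of a D# minor seventh chord (D#–F#–A#–C#), making D# the root.

D#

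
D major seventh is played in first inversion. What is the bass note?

The third of D major seventh (D–F#–A–C#) is F#; that is the bass in first inversion.

F#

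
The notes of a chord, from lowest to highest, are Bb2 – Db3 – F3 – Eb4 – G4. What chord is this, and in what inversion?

The distinct note names are Bb, Db, F, Eb, G. Stacked in thirds they read Eb–G–Bb–Db–F, which is a dominant ninth chord on Eb.
Bb is the fifth of Eb dominant ninth; fifth in the bass means second inversion.

Eb dominant ninth, second inversion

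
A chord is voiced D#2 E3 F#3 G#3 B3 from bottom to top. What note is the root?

E

D#, E, F#, G#, B are the tones of an E major ninth chord (E–G#–B–D#–F#), making E the root.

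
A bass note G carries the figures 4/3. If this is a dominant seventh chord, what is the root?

The figures 4/3 mean the fifth of the chord is in the bass. If G is the fifth of a dominant seventh chord, the root is C (chord tones C–E–G–Bb).

C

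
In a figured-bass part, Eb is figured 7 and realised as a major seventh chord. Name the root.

The figures 7 mean the root of the chord is in the bass. If Eb is the root of a major seventh chord, the root is Eb (chord tones Eb–G–Bb–D).

Eb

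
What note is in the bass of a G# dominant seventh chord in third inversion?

The seventh of G# dominant seventh (G#–B#–D#–F#) is F#; that is the bass in third inversion.

F#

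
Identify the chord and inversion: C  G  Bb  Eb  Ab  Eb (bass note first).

The pitch classes C, G, Bb, Eb, Ab arrange in thirds as Ab–C–Eb–G–Bb: an Ab major ninth chord.
With the third (C) in the bass, the chord is in first inversion.

Ab major ninth, first inversion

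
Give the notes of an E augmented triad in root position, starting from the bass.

E, G#, B#

Spelling E augmented: E–G#–B#. In root position the root is bass, giving E, G#, B# from the bottom.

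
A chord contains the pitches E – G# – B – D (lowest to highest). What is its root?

The distinct letter names are E, G#, B, D. Arranged as a stack of thirds they read E–G#–B–D, so E is the root (an E dominant seventh chord).

E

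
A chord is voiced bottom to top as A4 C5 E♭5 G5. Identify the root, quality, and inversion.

The distinct note names are A, C, Eb, G. Stacked in thirds they read A–C–Eb–G, which is a half-diminished seventh chord on A.
The lowest note is A, the root of the chord, so this is root position (figured bass 7).

A half-diminished seventh, root position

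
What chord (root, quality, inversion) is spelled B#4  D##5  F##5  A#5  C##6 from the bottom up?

B# dominant ninth, root position

The pitch classes B#, D##, F##, A#, C## arrange in thirds as B#–D##–F##–A#–C##: a B# dominant ninth chord.
The lowest note is B#, the root of the chord, so this is root position.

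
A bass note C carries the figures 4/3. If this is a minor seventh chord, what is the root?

F

The figures 4/3 mean the fifth of the chord is in the bass. If C is the fifth of a minor seventh chord, the root is F (chord tones F–Ab–C–Eb).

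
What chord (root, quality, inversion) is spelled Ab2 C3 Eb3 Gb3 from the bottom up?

Ab dominant seventh, root position

The distinct note names are Ab, C, Eb, Gb. Stacked in thirds they read Ab–C–Eb–Gb, which is a dominant seventh chord on Ab.
The lowest note is Ab, the root of the chord, so this is root position (figured bass 7).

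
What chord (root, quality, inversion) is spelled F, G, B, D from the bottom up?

G dominant seventh, third inversion

Reducing to letter names: F, G, B, D. These stack in thirds as G–B–D–F — a G dominant seventh chord.
F is the seventh of G dominant seventh; seventh in the bass means third inversion (figured bass 4/2).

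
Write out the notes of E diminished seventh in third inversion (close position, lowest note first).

Db, E, G, Bb

E diminished seventh is E–G–Bb–Db. Third inversion puts the seventh (Db) in the bass, with the remaining tones above: Db, E, G, Bb.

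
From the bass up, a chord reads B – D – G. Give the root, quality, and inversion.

The distinct note names are B, D, G. Stacked in thirds they read G–B–D, which is a major triad on G.
With the third (B) in the bass, the chord is in first inversion (figured bass 6).

G major, first inversion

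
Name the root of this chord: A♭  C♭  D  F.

D

Ab, Cb, D, F are the tones of a D diminished seventh chord (D–F–Ab–Cb), making D the root.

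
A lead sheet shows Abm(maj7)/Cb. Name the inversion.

Abm(maj7)/Cb means Ab minor-major seventh with Cb in the bass. Cb is the third of Ab minor-major seventh (Ab–Cb–Eb–G), so this is first inversion.

first inversion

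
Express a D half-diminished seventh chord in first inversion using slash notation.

First inversion of D half-diminished seventh has the third (F) in the bass. As a slash chord: Dø7/F.

Dø7/F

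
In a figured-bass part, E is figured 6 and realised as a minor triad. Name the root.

The figures 6 mean the third of the chord is in the bass. If E is the third of a minor triad, the root is C# (chord tones C#–E–G#).

C#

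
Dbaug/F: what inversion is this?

first inversion

Dbaug/F means Db augmented with F in the bass. F is the third of Db augmented (Db–F–A), so this is first inversion.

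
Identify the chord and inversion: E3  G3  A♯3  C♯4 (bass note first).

A# diminished seventh, second inversion

The distinct note names are E, G, A#, C#. Stacked in thirds they read A#–C#–E–G, which is a diminished seventh chord on A#.
E is the fifth of A# diminished seventh; fifth in the bass means second inversion (figured bass 4/3).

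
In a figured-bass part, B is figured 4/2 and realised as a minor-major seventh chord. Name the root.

The figures 4/2 mean the seventh of the chord is in the bass. If B is the seventh of a minor-major seventh chord, the root is C (chord tones C–Eb–G–B).

C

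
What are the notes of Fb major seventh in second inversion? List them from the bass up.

The chord tones are Fb–Ab–Cb–Eb. With the fifth (Cb) lowest for second inversion: Cb, Eb, Fb, Ab.

Cb, Eb, Fb, Ab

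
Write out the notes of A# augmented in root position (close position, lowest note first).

The chord tones are A#–C##–E##. With the root (A#) lowest for root position: A#, C##, E##.

A#, C##, E##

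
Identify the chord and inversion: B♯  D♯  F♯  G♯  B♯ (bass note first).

The distinct note names are B#, D#, F#, G#. Stacked in thirds they read G#–B#–D#–F#, which is a dominant seventh chord on G#.
The lowest note is B#, the third of the chord, so this is first inversion (figured bass 6/5).

G# dominant seventh, first inversion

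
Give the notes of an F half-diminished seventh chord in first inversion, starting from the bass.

The chord tones are F–Ab–Cb–Eb. With the third (Ab) lowest for first inversion: Ab, Cb, Eb, F.

Ab, Cb, Eb, F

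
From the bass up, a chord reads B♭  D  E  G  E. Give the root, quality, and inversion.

The distinct note names are Bb, D, E, G. Stacked in thirds they read E–G–Bb–D, which is a half-diminished seventh chord on E.
Bb is the fifth of E half-diminished seventh; fifth in the bass means second inversion (figured bass 4/3).

E half-diminished seventh, second inversion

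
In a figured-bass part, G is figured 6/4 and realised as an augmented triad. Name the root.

Cb

The figures 6/4 mean the fifth of the chord is in the bass. If G is the fifth of an augmented triad, the root is Cb (chord tones Cb–Eb–G).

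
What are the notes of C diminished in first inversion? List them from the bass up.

C diminished is C–Eb–Gb. First inversion puts the third (Eb) in the bass, with the remaining tones above: Eb, Gb, C.

Eb, Gb, C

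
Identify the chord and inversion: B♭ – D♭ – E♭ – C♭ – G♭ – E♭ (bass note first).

The distinct note names are Bb, Db, Eb, Cb, Gb. Stacked in thirds they read Cb–Eb–Gb–Bb–Db, which is a major ninth chord on Cb.
The lowest note is Bb, the seventh of the chord, so this is third inversion.

Cb major ninth, third inversion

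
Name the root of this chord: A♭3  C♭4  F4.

Ab, Cb, F are the tones of an F diminished triad (F–Ab–Cb), making F the root.

F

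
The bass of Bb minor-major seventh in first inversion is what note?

The third of Bb minor-major seventh (Bb–Db–F–A) is Db; that is the bass in first inversion.

Db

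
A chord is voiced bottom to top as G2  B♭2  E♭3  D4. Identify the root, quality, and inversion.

The pitch classes G, Bb, Eb, D arrange in thirds as Eb–G–Bb–D: an Eb major seventh chord.
G is the third of Eb major seventh; third in the bass means first inversion (figured bass 6/5).

Eb major seventh, first inversion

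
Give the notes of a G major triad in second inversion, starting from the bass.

D, G, B

G major is G–B–D. Second inversion puts the fifth (D) in the bass, with the remaining tones above: D, G, B.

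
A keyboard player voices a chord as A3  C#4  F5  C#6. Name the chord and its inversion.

Reducing to letter names: A, C#, F. These stack in thirds as F–A–C# — an F augmented triad.
With the third (A) in the bass, the chord is in first inversion (figured bass 6).

F augmented, first inversion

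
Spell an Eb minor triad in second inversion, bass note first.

The chord tones are Eb–Gb–Bb. With the fifth (Bb) lowest for second inversion: Bb, Eb, Gb.

Bb, Eb, Gb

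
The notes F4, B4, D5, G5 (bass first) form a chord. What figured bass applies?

4/2

The notes F, B, D, G stack in thirds as G–B–D–F — a G dominant seventh chord. The bass F is the seventh, so this is third inversion: figured 4/2.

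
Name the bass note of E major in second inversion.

The fifth of E major (E–G#–B) is B; that is the bass in second inversion.

B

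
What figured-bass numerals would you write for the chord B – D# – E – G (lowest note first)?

4/3

The notes B, D#, E, G stack in thirds as E–G–B–D# — an E minor-major seventh chord. The bass B is the fifth, so this is second inversion: figured 4/3.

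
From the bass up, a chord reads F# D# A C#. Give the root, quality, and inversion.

The distinct note names are F#, D#, A, C#. Stacked in thirds they read D#–F#–A–C#, which is a half-diminished seventh chord on D#.
F# is the third of D# half-diminished seventh; third in the bass means first inversion (figured bass 6/5).

D# half-diminished seventh, first inversion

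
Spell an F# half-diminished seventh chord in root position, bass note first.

F# half-diminished seventh is F#–A–C–E. Root position puts the root (F#) in the bass, with the remaining tones above: F#, A, C, E.

F#, A, C, E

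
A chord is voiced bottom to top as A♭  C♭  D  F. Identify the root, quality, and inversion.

D diminished seventh, second inversion

Reducing to letter names: Ab, Cb, D, F. These stack in thirds as D–F–Ab–Cb — a D diminished seventh chord.
The lowest note is Ab, the fifth of the chord, so this is second inversion (figured bass 4/3).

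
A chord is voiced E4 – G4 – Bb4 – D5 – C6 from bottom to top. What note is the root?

C

The distinct letter names are E, G, Bb, D, C. Arranged as a stack of thirds they read C–E–G–Bb–D, so C is the root (a C dominant ninth chord).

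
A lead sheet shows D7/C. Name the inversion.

D7/C means D dominant seventh with C in the bass. C is the seventh of D dominant seventh (D–F#–A–C), so this is third inversion.

third inversion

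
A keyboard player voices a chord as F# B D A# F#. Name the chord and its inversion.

B minor-major seventh, second inversion

The pitch classes F#, B, D, A# arrange in thirds as B–D–F#–A#: a B minor-major seventh chord.
The lowest note is F#, the fifth of the chord, so this is second inversion (figured bass 4/3).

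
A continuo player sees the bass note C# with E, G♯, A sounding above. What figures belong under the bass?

6/5

The notes C#, E, G#, A stack in thirds as A–C#–E–G# — an A major seventh chord. The bass C# is the third, so this is first inversion: figured 6/5.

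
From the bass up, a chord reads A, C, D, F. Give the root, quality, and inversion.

D minor seventh, second inversion

The pitch classes A, C, D, F arrange in thirds as D–F–A–C: a D minor seventh chord.
With the fifth (A) in the bass, the chord is in second inversion (figured bass 4/3).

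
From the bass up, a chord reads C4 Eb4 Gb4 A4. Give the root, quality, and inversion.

The pitch classes C, Eb, Gb, A arrange in thirds as A–C–Eb–Gb: an A diminished seventh chord.
With the third (C) in the bass, the chord is in first inversion (figured bass 6/5).

A diminished seventh, first inversion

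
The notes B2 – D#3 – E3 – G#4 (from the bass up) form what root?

B, D#, E, G# are the tones of an E major seventh chord (E–G#–B–D#), making E the root.

E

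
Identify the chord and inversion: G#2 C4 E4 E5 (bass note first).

The pitch classes G#, C, E arrange in thirds as C–E–G#: a C augmented triad.
The lowest note is G#, the fifth of the chord, so this is second inversion (figured bass 6/4).

C augmented, second inversion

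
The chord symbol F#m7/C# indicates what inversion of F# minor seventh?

F#m7/C# means F# minor seventh with C# in the bass. C# is the fifth of F# minor seventh (F#–A–C#–E), so this is second inversion.

second inversion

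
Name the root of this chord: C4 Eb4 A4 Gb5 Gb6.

C, Eb, A, Gb are the tones of an A diminished seventh chord (A–C–Eb–Gb), making A the root.

A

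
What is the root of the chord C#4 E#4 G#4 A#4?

A#

Reordering C#, E#, G#, A# into stacked thirds gives A#–C#–E#–G#; the bottom of that stack, A#, is the root.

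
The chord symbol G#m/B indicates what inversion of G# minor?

first inversion

G#m/B means G# minor with B in the bass. B is the third of G# minor (G#–B–D#), so this is first inversion.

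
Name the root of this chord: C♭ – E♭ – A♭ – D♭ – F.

Db

The distinct letter names are Cb, Eb, Ab, Db, F. Arranged as a stack of thirds they read Db–F–Ab–Cb–Eb, so Db is the root (a Db dominant ninth chord).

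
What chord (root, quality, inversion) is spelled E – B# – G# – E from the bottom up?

E augmented, root position

Reducing to letter names: E, B#, G#. These stack in thirds as E–G#–B# — an E augmented triad.
With the root (E) in the bass, the chord is in root position (figured bass 5/3).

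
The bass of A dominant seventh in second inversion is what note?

In second inversion the fifth is lowest. For A dominant seventh (A–C#–E–G) that is E.

E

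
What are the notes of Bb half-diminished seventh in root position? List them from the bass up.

Bb, Db, Fb, Ab

Bb half-diminished seventh is Bb–Db–Fb–Ab. Root position puts the root (Bb) in the bass, with the remaining tones above: Bb, Db, Fb, Ab.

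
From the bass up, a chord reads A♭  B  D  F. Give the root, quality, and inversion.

Reducing to letter names: Ab, B, D, F. These stack in thirds as B–D–F–Ab — a B diminished seventh chord.
With the seventh (Ab) in the bass, the chord is in third inversion (figured bass 4/2).

B diminished seventh, third inversion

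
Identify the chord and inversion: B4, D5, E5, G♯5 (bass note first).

Reducing to letter names: B, D, E, G#. These stack in thirds as E–G#–B–D — an E dominant seventh chord.
B is the fifth of E dominant seventh; fifth in the bass means second inversion (figured bass 4/3).

E dominant seventh, second inversion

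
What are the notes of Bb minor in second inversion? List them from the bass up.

F, Bb, Db

The chord tones are Bb–Db–F. With the fifth (F) lowest for second inversion: F, Bb, Db.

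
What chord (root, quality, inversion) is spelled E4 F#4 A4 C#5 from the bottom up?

F# minor seventh, third inversion

The distinct note names are E, F#, A, C#. Stacked in thirds they read F#–A–C#–E, which is a minor seventh chord on F#.
The lowest note is E, the seventh of the chord, so this is third inversion (figured bass 4/2).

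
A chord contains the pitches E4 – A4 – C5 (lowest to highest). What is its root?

E, A, C are the tones of an A minor triad (A–C–E), making A the root.

A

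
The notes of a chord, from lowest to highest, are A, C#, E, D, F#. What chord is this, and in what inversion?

D major ninth, second inversion

Reducing to letter names: A, C#, E, D, F#. These stack in thirds as D–F#–A–C#–E — a D major ninth chord.
With the fifth (A) in the bass, the chord is in second inversion.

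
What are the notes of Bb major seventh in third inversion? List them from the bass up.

The chord tones are Bb–D–F–A. With the seventh (A) lowest for third inversion: A, Bb, D, F.

A, Bb, D, F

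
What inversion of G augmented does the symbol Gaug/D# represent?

second inversion

Gaug/D# means G augmented with D# in the bass. D# is the fifth of G augmented (G–B–D#), so this is second inversion.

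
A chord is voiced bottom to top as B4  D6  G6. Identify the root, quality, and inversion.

Reducing to letter names: B, D, G. These stack in thirds as G–B–D — a G major triad.
B is the third of G major; third in the bass means first inversion (figured bass 6).

G major, first inversion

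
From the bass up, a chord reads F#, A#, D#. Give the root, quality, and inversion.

D# minor, first inversion

Reducing to letter names: F#, A#, D#. These stack in thirds as D#–F#–A# — a D# minor triad.
F# is the third of D# minor; third in the bass means first inversion (figured bass 6).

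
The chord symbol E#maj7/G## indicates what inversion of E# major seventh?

E#maj7/G## means E# major seventh with G## in the bass. G## is the third of E# major seventh (E#–G##–B#–D##), so this is first inversion.

first inversion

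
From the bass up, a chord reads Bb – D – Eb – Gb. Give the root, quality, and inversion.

Reducing to letter names: Bb, D, Eb, Gb. These stack in thirds as Eb–Gb–Bb–D — an Eb minor-major seventh chord.
The lowest note is Bb, the fifth of the chord, so this is second inversion (figured bass 4/3).

Eb minor-major seventh, second inversion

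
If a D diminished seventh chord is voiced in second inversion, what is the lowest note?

The fifth of D diminished seventh (D–F–Ab–Cb) is Ab; that is the bass in second inversion.

Ab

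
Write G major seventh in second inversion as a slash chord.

Second inversion of G major seventh has the fifth (D) in the bass. As a slash chord: Gmaj7/D.

Gmaj7/D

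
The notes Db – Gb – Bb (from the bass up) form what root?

Reordering Db, Gb, Bb into stacked thirds gives Gb–Bb–Db; the bottom of that stack, Gb, is the root.

Gb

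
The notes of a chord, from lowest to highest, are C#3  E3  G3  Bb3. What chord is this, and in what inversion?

C# diminished seventh, root position

The pitch classes C#, E, G, Bb arrange in thirds as C#–E–G–Bb: a C# diminished seventh chord.
The lowest note is C#, the root of the chord, so this is root position (figured bass 7).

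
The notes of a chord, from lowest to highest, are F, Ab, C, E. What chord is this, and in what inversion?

F minor-major seventh, root position

Reducing to letter names: F, Ab, C, E. These stack in thirds as F–Ab–C–E — an F minor-major seventh chord.
The lowest note is F, the root of the chord, so this is root position (figured bass 7).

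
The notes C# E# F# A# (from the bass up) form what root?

Reordering C#, E#, F#, A# into stacked thirds gives F#–A#–C#–E#; the bottom of that stack, F#, is the root.

F#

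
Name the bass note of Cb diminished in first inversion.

In first inversion the third is lowest. For Cb diminished (Cb–Ebb–Gbb) that is Ebb.

Ebb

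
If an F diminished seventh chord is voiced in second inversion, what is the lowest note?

In second inversion the fifth is lowest. For F diminished seventh (F–Ab–Cb–Ebb) that is Cb.

Cb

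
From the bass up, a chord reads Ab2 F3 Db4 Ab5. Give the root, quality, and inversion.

Db major, second inversion

The distinct note names are Ab, F, Db. Stacked in thirds they read Db–F–Ab, which is a major triad on Db.
With the fifth (Ab) in the bass, the chord is in second inversion (figured bass 6/4).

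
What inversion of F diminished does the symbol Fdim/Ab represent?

Fdim/Ab means F diminished with Ab in the bass. Ab is the third of F diminished (F–Ab–Cb), so this is first inversion.

first inversion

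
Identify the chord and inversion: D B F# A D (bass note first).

B minor seventh, first inversion

The pitch classes D, B, F#, A arrange in thirds as B–D–F#–A: a B minor seventh chord.
The lowest note is D, the third of the chord, so this is first inversion (figured bass 6/5).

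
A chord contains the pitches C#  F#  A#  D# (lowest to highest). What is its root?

D#

C#, F#, A#, D# are the tones of a D# minor seventh chord (D#–F#–A#–C#), making D# the root.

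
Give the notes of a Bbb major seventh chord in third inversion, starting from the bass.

Ab, Bbb, Db, Fb

Bbb major seventh is Bbb–Db–Fb–Ab. Third inversion puts the seventh (Ab) in the bass, with the remaining tones above: Ab, Bbb, Db, Fb.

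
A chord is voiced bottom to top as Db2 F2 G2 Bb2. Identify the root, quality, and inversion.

The distinct note names are Db, F, G, Bb. Stacked in thirds they read G–Bb–Db–F, which is a half-diminished seventh chord on G.
Db is the fifth of G half-diminished seventh; fifth in the bass means second inversion (figured bass 4/3).

G half-diminished seventh, second inversion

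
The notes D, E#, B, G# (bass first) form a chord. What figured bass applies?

The notes D, E#, B, G# stack in thirds as E#–G#–B–D — an E# diminished seventh chord. The bass D is the seventh, so this is third inversion: figured 4/2.

4/2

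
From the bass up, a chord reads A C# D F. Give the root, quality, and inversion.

D minor-major seventh, second inversion

The distinct note names are A, C#, D, F. Stacked in thirds they read D–F–A–C#, which is a minor-major seventh chord on D.
With the fifth (A) in the bass, the chord is in second inversion (figured bass 4/3).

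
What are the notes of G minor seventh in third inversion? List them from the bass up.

F, G, Bb, D

Spelling G minor seventh: G–Bb–D–F. In third inversion the seventh is bass, giving F, G, Bb, D from the bottom.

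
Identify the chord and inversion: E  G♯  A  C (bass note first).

The pitch classes E, G#, A, C arrange in thirds as A–C–E–G#: an A minor-major seventh chord.
With the fifth (E) in the bass, the chord is in second inversion (figured bass 4/3).

A minor-major seventh, second inversion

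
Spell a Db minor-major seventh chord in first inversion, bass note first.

Fb, Ab, C, Db

Spelling Db minor-major seventh: Db–Fb–Ab–C. In first inversion the third is bass, giving Fb, Ab, C, Db from the bottom.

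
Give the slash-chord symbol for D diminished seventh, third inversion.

Ddim7/Cb

Third inversion of D diminished seventh has the seventh (Cb) in the bass. As a slash chord: Ddim7/Cb.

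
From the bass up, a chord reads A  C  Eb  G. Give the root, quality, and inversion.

A half-diminished seventh, root position

The pitch classes A, C, Eb, G arrange in thirds as A–C–Eb–G: an A half-diminished seventh chord.
The lowest note is A, the root of the chord, so this is root position (figured bass 7).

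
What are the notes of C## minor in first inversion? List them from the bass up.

E#, G##, C##

Spelling C## minor: C##–E#–G##. In first inversion the third is bass, giving E#, G##, C## from the bottom.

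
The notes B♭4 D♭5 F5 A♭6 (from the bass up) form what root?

The distinct letter names are Bb, Db, F, Ab. Arranged as a stack of thirds they read Bb–Db–F–Ab, so Bb is the root (a Bb minor seventh chord).

Bb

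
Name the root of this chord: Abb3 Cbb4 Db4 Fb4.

Db

Abb, Cbb, Db, Fb are the tones of a Db diminished seventh chord (Db–Fb–Abb–Cbb), making Db the root.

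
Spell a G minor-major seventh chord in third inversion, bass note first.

Spelling G minor-major seventh: G–Bb–D–F#. In third inversion the seventh is bass, giving F#, G, Bb, D from the bottom.

F#, G, Bb, D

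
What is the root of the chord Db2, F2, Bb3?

Bb

Db, F, Bb are the tones of a Bb minor triad (Bb–Db–F), making Bb the root.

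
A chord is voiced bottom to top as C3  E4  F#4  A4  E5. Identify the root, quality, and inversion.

F# half-diminished seventh, second inversion

The distinct note names are C, E, F#, A. Stacked in thirds they read F#–A–C–E, which is a half-diminished seventh chord on F#.
C is the fifth of F# half-diminished seventh; fifth in the bass means second inversion (figured bass 4/3).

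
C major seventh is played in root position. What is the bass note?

The root of C major seventh (C–E–G–B) is C; that is the bass in root position.

C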